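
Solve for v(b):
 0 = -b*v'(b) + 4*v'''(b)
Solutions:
 v(b) = C1 + Integral(C2*airyai(2^(1/3)*b/2) + C3*airybi(2^(1/3)*b/2), b)


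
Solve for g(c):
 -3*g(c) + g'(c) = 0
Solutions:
 g(c) = C1*exp(3*c)


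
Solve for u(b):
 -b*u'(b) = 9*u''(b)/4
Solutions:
 u(b) = C1 + C2*erf(sqrt(2)*b/3)


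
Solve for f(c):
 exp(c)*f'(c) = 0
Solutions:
 f(c) = C1


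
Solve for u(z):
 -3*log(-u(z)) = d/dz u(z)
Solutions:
 -li(-u(z)) = C1 - 3*z


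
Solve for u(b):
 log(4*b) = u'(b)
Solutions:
 u(b) = C1 + b*log(b) - b + b*log(4)


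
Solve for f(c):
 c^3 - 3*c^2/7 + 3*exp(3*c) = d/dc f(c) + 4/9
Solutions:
 f(c) = C1 + c^4/4 - c^3/7 - 4*c/9 + exp(3*c)


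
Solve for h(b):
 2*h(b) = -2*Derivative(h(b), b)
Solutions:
 h(b) = C1*exp(-b)


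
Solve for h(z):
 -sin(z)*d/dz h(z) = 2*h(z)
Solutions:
 h(z) = C1*(cos(z) + 1)/(cos(z) - 1)


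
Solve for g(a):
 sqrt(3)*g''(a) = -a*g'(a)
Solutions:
 g(a) = C1 + C2*erf(sqrt(2)*3^(3/4)*a/6)


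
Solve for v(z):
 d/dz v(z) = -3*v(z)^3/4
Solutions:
 v(z) = -sqrt(2)*sqrt(-1/(C1 - 3*z))
 v(z) = sqrt(2)*sqrt(-1/(C1 - 3*z))


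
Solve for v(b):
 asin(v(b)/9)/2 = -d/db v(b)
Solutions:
 Integral(1/asin(_y/9), (_y, v(b))) = C1 - b/2


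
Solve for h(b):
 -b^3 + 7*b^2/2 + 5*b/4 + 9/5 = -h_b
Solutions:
 h(b) = C1 + b^4/4 - 7*b^3/6 - 5*b^2/8 - 9*b/5


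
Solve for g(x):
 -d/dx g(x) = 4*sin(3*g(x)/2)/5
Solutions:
 4*x/5 + log(cos(3*g(x)/2) - 1)/3 - log(cos(3*g(x)/2) + 1)/3 = C1


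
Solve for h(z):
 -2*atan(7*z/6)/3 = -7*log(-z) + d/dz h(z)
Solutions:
 h(z) = C1 + 7*z*log(-z) - 2*z*atan(7*z/6)/3 - 7*z + 2*log(49*z^2 + 36)/7


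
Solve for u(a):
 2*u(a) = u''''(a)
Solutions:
 u(a) = C1*exp(-2^(1/4)*a) + C2*exp(2^(1/4)*a) + C3*sin(2^(1/4)*a) + C4*cos(2^(1/4)*a)


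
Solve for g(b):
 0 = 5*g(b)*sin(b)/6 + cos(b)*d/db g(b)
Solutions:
 g(b) = C1*cos(b)^(5/6)


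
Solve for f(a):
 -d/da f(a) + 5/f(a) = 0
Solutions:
 f(a) = -sqrt(C1 + 10*a)
 f(a) = sqrt(C1 + 10*a)


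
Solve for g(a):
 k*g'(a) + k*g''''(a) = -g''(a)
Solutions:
 g(a) = C1 + C2*exp(2^(1/3)*a*(6^(1/3)*(sqrt(3)*sqrt(27 + 4/k^3) + 9)^(1/3)/12 - 2^(1/3)*3^(5/6)*I*(sqrt(3)*sqrt(27 + 4/k^3) + 9)^(1/3)/12 + 2/(k*(-3^(1/3) + 3^(5/6)*I)*(sqrt(3)*sqrt(27 + 4/k^3) + 9)^(1/3)))) + C3*exp(2^(1/3)*a*(6^(1/3)*(sqrt(3)*sqrt(27 + 4/k^3) + 9)^(1/3)/12 + 2^(1/3)*3^(5/6)*I*(sqrt(3)*sqrt(27 + 4/k^3) + 9)^(1/3)/12 - 2/(k*(3^(1/3) + 3^(5/6)*I)*(sqrt(3)*sqrt(27 + 4/k^3) + 9)^(1/3)))) + C4*exp(6^(1/3)*a*(-2^(1/3)*(sqrt(3)*sqrt(27 + 4/k^3) + 9)^(1/3) + 2*3^(1/3)/(k*(sqrt(3)*sqrt(27 + 4/k^3) + 9)^(1/3)))/6)


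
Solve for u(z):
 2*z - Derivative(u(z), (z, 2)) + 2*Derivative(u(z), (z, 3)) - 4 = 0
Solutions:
 u(z) = C1 + C2*z + C3*exp(z/2) + z^3/3


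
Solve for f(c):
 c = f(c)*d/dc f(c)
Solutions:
 f(c) = -sqrt(C1 + c^2)
 f(c) = sqrt(C1 + c^2)


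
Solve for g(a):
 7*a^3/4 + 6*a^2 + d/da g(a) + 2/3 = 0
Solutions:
 g(a) = C1 - 7*a^4/16 - 2*a^3 - 2*a/3


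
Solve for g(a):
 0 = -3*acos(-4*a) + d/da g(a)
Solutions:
 g(a) = C1 + 3*a*acos(-4*a) + 3*sqrt(1 - 16*a^2)/4


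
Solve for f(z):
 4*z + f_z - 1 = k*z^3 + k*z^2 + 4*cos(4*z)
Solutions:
 f(z) = C1 + k*z^4/4 + k*z^3/3 - 2*z^2 + z + sin(4*z)


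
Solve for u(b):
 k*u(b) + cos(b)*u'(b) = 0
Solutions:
 u(b) = C1*exp(k*(log(sin(b) - 1) - log(sin(b) + 1))/2)


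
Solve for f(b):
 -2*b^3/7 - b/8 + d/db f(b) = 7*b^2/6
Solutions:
 f(b) = C1 + b^4/14 + 7*b^3/18 + b^2/16


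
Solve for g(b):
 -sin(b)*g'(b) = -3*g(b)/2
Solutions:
 g(b) = C1*(cos(b) - 1)^(3/4)/(cos(b) + 1)^(3/4)


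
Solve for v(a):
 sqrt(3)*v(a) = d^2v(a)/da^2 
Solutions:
 v(a) = C1*exp(-3^(1/4)*a) + C2*exp(3^(1/4)*a)


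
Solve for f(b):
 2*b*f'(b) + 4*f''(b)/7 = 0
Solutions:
 f(b) = C1 + C2*erf(sqrt(7)*b/2)


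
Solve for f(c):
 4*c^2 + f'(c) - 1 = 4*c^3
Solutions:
 f(c) = C1 + c^4 - 4*c^3/3 + c


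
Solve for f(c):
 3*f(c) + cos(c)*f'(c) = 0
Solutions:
 f(c) = C1*(sin(c) - 1)^(3/2)/(sin(c) + 1)^(3/2)


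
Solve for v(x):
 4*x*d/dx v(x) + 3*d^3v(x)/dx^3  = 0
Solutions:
 v(x) = C1 + Integral(C2*airyai(-6^(2/3)*x/3) + C3*airybi(-6^(2/3)*x/3), x)


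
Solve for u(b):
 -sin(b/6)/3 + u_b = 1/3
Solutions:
 u(b) = C1 + b/3 - 2*cos(b/6)


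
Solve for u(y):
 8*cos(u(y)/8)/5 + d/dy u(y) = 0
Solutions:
 8*y/5 - 4*log(sin(u(y)/8) - 1) + 4*log(sin(u(y)/8) + 1) = C1


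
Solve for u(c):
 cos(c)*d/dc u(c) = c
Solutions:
 u(c) = C1 + Integral(c/cos(c), c)


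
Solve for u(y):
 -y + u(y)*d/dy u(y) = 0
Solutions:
 u(y) = -sqrt(C1 + y^2)
 u(y) = sqrt(C1 + y^2)


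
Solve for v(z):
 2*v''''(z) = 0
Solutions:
 v(z) = C1 + C2*z + C3*z^2 + C4*z^3


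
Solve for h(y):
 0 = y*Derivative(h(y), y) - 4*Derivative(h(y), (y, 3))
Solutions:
 h(y) = C1 + Integral(C2*airyai(2^(1/3)*y/2) + C3*airybi(2^(1/3)*y/2), y)


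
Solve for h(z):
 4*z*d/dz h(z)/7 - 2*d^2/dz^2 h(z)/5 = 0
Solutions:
 h(z) = C1 + C2*erfi(sqrt(35)*z/7)


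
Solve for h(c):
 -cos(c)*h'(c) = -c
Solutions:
 h(c) = C1 + Integral(c/cos(c), c)


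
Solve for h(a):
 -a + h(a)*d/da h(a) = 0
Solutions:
 h(a) = -sqrt(C1 + a^2)
 h(a) = sqrt(C1 + a^2)


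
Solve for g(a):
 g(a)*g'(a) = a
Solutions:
 g(a) = -sqrt(C1 + a^2)
 g(a) = sqrt(C1 + a^2)


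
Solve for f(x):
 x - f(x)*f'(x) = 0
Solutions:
 f(x) = -sqrt(C1 + x^2)
 f(x) = sqrt(C1 + x^2)


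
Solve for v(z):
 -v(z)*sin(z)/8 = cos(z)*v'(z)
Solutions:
 v(z) = C1*cos(z)^(1/8)


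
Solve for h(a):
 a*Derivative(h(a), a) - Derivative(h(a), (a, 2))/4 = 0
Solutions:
 h(a) = C1 + C2*erfi(sqrt(2)*a)


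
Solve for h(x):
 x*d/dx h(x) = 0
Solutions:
 h(x) = C1


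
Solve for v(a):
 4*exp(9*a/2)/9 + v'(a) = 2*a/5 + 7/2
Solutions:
 v(a) = C1 + a^2/5 + 7*a/2 - 8*exp(9*a/2)/81


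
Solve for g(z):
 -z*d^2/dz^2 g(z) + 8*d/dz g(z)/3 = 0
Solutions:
 g(z) = C1 + C2*z^(11/3)


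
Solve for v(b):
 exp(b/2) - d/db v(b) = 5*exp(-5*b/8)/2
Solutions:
 v(b) = C1 + 2*exp(b/2) + 4*exp(-5*b/8)


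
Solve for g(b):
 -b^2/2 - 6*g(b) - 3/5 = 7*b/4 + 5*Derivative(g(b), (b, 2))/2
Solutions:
 g(b) = C1*sin(2*sqrt(15)*b/5) + C2*cos(2*sqrt(15)*b/5) - b^2/12 - 7*b/24 - 11/360


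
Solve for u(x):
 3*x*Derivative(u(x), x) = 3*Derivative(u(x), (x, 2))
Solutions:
 u(x) = C1 + C2*erfi(sqrt(2)*x/2)


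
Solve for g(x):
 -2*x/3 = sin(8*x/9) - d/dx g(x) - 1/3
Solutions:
 g(x) = C1 + x^2/3 - x/3 - 9*cos(8*x/9)/8


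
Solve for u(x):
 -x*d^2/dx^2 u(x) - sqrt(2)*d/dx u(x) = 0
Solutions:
 u(x) = C1 + C2*x^(1 - sqrt(2))


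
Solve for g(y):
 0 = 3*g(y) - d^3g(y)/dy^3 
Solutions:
 g(y) = C3*exp(3^(1/3)*y) + (C1*sin(3^(5/6)*y/2) + C2*cos(3^(5/6)*y/2))*exp(-3^(1/3)*y/2)


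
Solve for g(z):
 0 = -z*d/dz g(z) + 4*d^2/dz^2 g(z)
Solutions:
 g(z) = C1 + C2*erfi(sqrt(2)*z/4)


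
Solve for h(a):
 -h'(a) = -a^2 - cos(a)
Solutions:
 h(a) = C1 + a^3/3 + sin(a)


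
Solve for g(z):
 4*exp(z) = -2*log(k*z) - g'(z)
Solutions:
 g(z) = C1 - 2*z*log(k*z) + 2*z - 4*exp(z)


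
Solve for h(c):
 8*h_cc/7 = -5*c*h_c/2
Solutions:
 h(c) = C1 + C2*erf(sqrt(70)*c/8)


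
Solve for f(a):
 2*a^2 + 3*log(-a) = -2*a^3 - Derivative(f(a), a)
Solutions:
 f(a) = C1 - a^4/2 - 2*a^3/3 - 3*a*log(-a) + 3*a


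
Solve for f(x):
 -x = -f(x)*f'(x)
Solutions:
 f(x) = -sqrt(C1 + x^2)
 f(x) = sqrt(C1 + x^2)


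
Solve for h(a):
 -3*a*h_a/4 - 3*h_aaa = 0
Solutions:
 h(a) = C1 + Integral(C2*airyai(-2^(1/3)*a/2) + C3*airybi(-2^(1/3)*a/2), a)


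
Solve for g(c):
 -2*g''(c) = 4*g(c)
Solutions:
 g(c) = C1*sin(sqrt(2)*c) + C2*cos(sqrt(2)*c)


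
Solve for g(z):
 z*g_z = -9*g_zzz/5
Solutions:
 g(z) = C1 + Integral(C2*airyai(-15^(1/3)*z/3) + C3*airybi(-15^(1/3)*z/3), z)


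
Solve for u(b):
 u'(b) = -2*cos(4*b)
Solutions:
 u(b) = C1 - sin(4*b)/2


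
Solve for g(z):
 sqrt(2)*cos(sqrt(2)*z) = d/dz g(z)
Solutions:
 g(z) = C1 + sin(sqrt(2)*z)


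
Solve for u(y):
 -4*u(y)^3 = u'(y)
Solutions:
 u(y) = -sqrt(2)*sqrt(-1/(C1 - 4*y))/2
 u(y) = sqrt(2)*sqrt(-1/(C1 - 4*y))/2


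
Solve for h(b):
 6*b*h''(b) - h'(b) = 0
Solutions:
 h(b) = C1 + C2*b^(7/6)


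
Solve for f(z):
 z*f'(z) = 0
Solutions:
 f(z) = C1


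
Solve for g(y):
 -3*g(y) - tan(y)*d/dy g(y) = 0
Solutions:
 g(y) = C1/sin(y)^3


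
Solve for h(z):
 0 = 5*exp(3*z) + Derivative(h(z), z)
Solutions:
 h(z) = C1 - 5*exp(3*z)/3


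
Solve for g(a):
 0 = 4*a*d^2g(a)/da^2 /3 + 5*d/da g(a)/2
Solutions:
 g(a) = C1 + C2/a^(7/8)


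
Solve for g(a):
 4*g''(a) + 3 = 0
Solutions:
 g(a) = C1 + C2*a - 3*a^2/8


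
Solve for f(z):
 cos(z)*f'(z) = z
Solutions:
 f(z) = C1 + Integral(z/cos(z), z)


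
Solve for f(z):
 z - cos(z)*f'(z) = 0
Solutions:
 f(z) = C1 + Integral(z/cos(z), z)


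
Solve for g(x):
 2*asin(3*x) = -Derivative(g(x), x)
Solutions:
 g(x) = C1 - 2*x*asin(3*x) - 2*sqrt(1 - 9*x^2)/3


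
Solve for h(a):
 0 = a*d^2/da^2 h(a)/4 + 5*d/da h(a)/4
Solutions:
 h(a) = C1 + C2/a^4


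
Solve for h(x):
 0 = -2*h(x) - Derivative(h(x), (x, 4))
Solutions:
 h(x) = (C1*sin(2^(3/4)*x/2) + C2*cos(2^(3/4)*x/2))*exp(-2^(3/4)*x/2) + (C3*sin(2^(3/4)*x/2) + C4*cos(2^(3/4)*x/2))*exp(2^(3/4)*x/2)


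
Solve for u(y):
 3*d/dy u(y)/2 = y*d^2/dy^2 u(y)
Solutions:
 u(y) = C1 + C2*y^(5/2)


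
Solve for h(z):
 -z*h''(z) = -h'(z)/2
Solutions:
 h(z) = C1 + C2*z^(3/2)


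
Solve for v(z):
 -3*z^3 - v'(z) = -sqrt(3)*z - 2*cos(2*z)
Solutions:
 v(z) = C1 - 3*z^4/4 + sqrt(3)*z^2/2 + sin(2*z)


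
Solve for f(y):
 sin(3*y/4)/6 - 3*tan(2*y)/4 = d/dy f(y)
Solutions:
 f(y) = C1 + 3*log(cos(2*y))/8 - 2*cos(3*y/4)/9


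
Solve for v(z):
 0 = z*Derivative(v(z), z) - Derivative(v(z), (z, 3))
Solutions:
 v(z) = C1 + Integral(C2*airyai(z) + C3*airybi(z), z)


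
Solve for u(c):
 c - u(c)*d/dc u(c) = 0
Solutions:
 u(c) = -sqrt(C1 + c^2)
 u(c) = sqrt(C1 + c^2)


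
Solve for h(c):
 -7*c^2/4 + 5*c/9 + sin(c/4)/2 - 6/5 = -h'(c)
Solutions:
 h(c) = C1 + 7*c^3/12 - 5*c^2/18 + 6*c/5 + 2*cos(c/4)


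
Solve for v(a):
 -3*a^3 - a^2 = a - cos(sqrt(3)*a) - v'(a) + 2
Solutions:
 v(a) = C1 + 3*a^4/4 + a^3/3 + a^2/2 + 2*a - sqrt(3)*sin(sqrt(3)*a)/3


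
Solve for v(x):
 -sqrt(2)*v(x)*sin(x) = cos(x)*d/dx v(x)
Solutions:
 v(x) = C1*cos(x)^(sqrt(2))


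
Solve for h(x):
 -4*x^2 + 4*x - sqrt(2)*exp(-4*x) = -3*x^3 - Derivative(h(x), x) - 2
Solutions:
 h(x) = C1 - 3*x^4/4 + 4*x^3/3 - 2*x^2 - 2*x - sqrt(2)*exp(-4*x)/4


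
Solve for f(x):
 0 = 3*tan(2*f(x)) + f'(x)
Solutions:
 f(x) = -asin(C1*exp(-6*x))/2 + pi/2
 f(x) = asin(C1*exp(-6*x))/2


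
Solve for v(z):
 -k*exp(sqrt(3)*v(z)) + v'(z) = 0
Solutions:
 v(z) = sqrt(3)*(2*log(-1/(C1 + k*z)) - log(3))/6


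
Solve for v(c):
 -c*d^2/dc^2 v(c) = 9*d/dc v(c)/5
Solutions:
 v(c) = C1 + C2/c^(4/5)


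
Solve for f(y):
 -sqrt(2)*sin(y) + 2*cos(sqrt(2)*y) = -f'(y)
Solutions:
 f(y) = C1 - sqrt(2)*sin(sqrt(2)*y) - sqrt(2)*cos(y)


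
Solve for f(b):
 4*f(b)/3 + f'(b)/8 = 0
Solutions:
 f(b) = C1*exp(-32*b/3)


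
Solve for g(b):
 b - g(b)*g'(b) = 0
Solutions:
 g(b) = -sqrt(C1 + b^2)
 g(b) = sqrt(C1 + b^2)


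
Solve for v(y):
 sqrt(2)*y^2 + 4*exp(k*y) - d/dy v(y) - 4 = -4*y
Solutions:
 v(y) = C1 + sqrt(2)*y^3/3 + 2*y^2 - 4*y + 4*exp(k*y)/k


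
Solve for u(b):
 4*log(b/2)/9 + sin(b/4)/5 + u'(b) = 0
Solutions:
 u(b) = C1 - 4*b*log(b)/9 + 4*b*log(2)/9 + 4*b/9 + 4*cos(b/4)/5


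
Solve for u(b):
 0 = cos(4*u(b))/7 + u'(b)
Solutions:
 b/7 - log(sin(4*u(b)) - 1)/8 + log(sin(4*u(b)) + 1)/8 = C1


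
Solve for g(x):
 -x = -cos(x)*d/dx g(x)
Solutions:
 g(x) = C1 + Integral(x/cos(x), x)


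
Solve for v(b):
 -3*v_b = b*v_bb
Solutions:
 v(b) = C1 + C2/b^2


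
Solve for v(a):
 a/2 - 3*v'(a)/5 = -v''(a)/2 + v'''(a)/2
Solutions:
 v(a) = C1 + 5*a^2/12 + 25*a/36 + (C2*sin(sqrt(95)*a/10) + C3*cos(sqrt(95)*a/10))*exp(a/2)


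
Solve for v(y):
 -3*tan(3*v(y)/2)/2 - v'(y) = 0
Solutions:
 v(y) = -2*asin(C1*exp(-9*y/4))/3 + 2*pi/3
 v(y) = 2*asin(C1*exp(-9*y/4))/3


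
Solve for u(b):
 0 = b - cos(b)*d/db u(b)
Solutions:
 u(b) = C1 + Integral(b/cos(b), b)


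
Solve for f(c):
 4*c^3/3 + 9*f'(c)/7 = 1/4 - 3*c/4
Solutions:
 f(c) = C1 - 7*c^4/27 - 7*c^2/24 + 7*c/36


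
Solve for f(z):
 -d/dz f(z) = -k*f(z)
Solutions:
 f(z) = C1*exp(k*z)


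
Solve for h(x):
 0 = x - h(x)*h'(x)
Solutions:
 h(x) = -sqrt(C1 + x^2)
 h(x) = sqrt(C1 + x^2)


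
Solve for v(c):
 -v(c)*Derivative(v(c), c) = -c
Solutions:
 v(c) = -sqrt(C1 + c^2)
 v(c) = sqrt(C1 + c^2)


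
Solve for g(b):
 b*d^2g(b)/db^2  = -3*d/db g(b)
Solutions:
 g(b) = C1 + C2/b^2


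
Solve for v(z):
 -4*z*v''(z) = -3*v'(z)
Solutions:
 v(z) = C1 + C2*z^(7/4)


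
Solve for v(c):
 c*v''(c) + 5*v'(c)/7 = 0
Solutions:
 v(c) = C1 + C2*c^(2/7)


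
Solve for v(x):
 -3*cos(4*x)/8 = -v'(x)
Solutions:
 v(x) = C1 + 3*sin(4*x)/32


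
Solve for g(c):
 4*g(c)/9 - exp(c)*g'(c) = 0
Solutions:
 g(c) = C1*exp(-4*exp(-c)/9)


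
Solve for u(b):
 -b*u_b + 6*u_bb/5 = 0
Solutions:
 u(b) = C1 + C2*erfi(sqrt(15)*b/6)


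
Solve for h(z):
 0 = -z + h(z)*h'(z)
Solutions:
 h(z) = -sqrt(C1 + z^2)
 h(z) = sqrt(C1 + z^2)


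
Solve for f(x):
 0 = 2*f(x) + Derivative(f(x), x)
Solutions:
 f(x) = C1*exp(-2*x)


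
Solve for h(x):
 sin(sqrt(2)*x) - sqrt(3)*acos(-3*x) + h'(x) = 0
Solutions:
 h(x) = C1 + sqrt(3)*(x*acos(-3*x) + sqrt(1 - 9*x^2)/3) + sqrt(2)*cos(sqrt(2)*x)/2


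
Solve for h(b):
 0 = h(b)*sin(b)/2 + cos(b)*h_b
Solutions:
 h(b) = C1*sqrt(cos(b))


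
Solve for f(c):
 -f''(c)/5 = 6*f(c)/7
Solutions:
 f(c) = C1*sin(sqrt(210)*c/7) + C2*cos(sqrt(210)*c/7)


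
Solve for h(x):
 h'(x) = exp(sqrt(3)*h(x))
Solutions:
 h(x) = sqrt(3)*(2*log(-1/(C1 + x)) - log(3))/6


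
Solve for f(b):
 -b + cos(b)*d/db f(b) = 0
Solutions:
 f(b) = C1 + Integral(b/cos(b), b)


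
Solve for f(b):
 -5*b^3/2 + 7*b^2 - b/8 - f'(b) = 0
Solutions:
 f(b) = C1 - 5*b^4/8 + 7*b^3/3 - b^2/16


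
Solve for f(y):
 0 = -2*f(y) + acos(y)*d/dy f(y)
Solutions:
 f(y) = C1*exp(2*Integral(1/acos(y), y))


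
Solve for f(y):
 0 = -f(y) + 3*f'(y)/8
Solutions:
 f(y) = C1*exp(8*y/3)


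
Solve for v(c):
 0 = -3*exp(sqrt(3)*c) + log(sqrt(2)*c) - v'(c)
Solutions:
 v(c) = C1 + c*log(c) + c*(-1 + log(2)/2) - sqrt(3)*exp(sqrt(3)*c)


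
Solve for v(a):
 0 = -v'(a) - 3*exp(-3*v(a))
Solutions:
 v(a) = log(C1 - 9*a)/3
 v(a) = log((-3^(1/3) - 3^(5/6)*I)*(C1 - 3*a)^(1/3)/2)
 v(a) = log((-3^(1/3) + 3^(5/6)*I)*(C1 - 3*a)^(1/3)/2)


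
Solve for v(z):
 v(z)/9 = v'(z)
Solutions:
 v(z) = C1*exp(z/9)


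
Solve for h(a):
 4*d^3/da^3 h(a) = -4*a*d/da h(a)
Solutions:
 h(a) = C1 + Integral(C2*airyai(-a) + C3*airybi(-a), a)


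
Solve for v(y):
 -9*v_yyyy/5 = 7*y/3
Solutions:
 v(y) = C1 + C2*y + C3*y^2 + C4*y^3 - 7*y^5/648


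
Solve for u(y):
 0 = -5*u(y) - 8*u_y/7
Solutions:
 u(y) = C1*exp(-35*y/8)


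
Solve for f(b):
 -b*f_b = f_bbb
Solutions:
 f(b) = C1 + Integral(C2*airyai(-b) + C3*airybi(-b), b)


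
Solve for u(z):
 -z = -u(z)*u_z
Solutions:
 u(z) = -sqrt(C1 + z^2)
 u(z) = sqrt(C1 + z^2)


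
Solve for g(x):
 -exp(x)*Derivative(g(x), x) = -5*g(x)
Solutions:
 g(x) = C1*exp(-5*exp(-x))


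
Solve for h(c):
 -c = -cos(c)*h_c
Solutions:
 h(c) = C1 + Integral(c/cos(c), c)


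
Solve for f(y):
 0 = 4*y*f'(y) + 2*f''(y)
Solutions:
 f(y) = C1 + C2*erf(y)


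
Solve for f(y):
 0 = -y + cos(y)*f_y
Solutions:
 f(y) = C1 + Integral(y/cos(y), y)


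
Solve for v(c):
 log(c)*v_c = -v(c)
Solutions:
 v(c) = C1*exp(-li(c))


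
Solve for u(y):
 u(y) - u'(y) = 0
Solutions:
 u(y) = C1*exp(y)


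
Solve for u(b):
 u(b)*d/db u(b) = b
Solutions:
 u(b) = -sqrt(C1 + b^2)
 u(b) = sqrt(C1 + b^2)


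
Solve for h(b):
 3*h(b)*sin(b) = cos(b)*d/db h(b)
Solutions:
 h(b) = C1/cos(b)^3


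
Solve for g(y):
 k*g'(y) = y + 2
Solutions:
 g(y) = C1 + y^2/(2*k) + 2*y/k


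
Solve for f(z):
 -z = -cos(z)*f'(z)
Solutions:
 f(z) = C1 + Integral(z/cos(z), z)


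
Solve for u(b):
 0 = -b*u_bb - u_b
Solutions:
 u(b) = C1 + C2*log(b)


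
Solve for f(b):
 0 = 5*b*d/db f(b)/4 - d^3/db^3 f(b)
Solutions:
 f(b) = C1 + Integral(C2*airyai(10^(1/3)*b/2) + C3*airybi(10^(1/3)*b/2), b)


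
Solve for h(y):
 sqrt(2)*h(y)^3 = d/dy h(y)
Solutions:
 h(y) = -sqrt(2)*sqrt(-1/(C1 + sqrt(2)*y))/2
 h(y) = sqrt(2)*sqrt(-1/(C1 + sqrt(2)*y))/2


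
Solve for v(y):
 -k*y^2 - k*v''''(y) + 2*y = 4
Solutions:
 v(y) = C1 + C2*y + C3*y^2 + C4*y^3 - y^6/360 + y^5/(60*k) - y^4/(6*k)


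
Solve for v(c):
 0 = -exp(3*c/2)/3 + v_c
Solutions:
 v(c) = C1 + 2*exp(3*c/2)/9


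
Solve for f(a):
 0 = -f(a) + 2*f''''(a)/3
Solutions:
 f(a) = C1*exp(-2^(3/4)*3^(1/4)*a/2) + C2*exp(2^(3/4)*3^(1/4)*a/2) + C3*sin(2^(3/4)*3^(1/4)*a/2) + C4*cos(2^(3/4)*3^(1/4)*a/2)


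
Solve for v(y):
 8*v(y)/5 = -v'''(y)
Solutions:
 v(y) = C3*exp(-2*5^(2/3)*y/5) + (C1*sin(sqrt(3)*5^(2/3)*y/5) + C2*cos(sqrt(3)*5^(2/3)*y/5))*exp(5^(2/3)*y/5)


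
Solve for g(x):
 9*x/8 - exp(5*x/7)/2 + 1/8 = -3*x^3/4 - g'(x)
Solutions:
 g(x) = C1 - 3*x^4/16 - 9*x^2/16 - x/8 + 7*exp(5*x/7)/10


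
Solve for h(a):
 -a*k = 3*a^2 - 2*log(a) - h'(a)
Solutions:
 h(a) = C1 + a^3 + a^2*k/2 - 2*a*log(a) + 2*a


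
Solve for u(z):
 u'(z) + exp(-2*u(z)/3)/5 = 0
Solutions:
 u(z) = 3*log(-sqrt(C1 - z)) - 3*log(15) + 3*log(30)/2
 u(z) = 3*log(C1 - z)/2 - 3*log(15) + 3*log(30)/2


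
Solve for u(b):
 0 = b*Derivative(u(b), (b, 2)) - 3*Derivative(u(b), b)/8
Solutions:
 u(b) = C1 + C2*b^(11/8)


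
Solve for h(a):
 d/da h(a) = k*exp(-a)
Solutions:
 h(a) = C1 - k*exp(-a)


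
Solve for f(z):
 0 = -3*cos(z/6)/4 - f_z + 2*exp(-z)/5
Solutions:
 f(z) = C1 - 9*sin(z/6)/2 - 2*exp(-z)/5


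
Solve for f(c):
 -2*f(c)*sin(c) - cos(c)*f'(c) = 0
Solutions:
 f(c) = C1*cos(c)^2


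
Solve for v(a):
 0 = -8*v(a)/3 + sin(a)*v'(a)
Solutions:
 v(a) = C1*(cos(a) - 1)^(4/3)/(cos(a) + 1)^(4/3)


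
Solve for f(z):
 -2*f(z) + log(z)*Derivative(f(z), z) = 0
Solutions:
 f(z) = C1*exp(2*li(z))


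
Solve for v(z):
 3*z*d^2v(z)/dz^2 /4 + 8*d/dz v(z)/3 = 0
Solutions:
 v(z) = C1 + C2/z^(23/9)


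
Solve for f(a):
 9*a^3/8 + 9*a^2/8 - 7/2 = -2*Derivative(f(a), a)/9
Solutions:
 f(a) = C1 - 81*a^4/64 - 27*a^3/16 + 63*a/4


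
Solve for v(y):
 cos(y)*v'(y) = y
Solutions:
 v(y) = C1 + Integral(y/cos(y), y)


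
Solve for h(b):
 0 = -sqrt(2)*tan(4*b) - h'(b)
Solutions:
 h(b) = C1 + sqrt(2)*log(cos(4*b))/4


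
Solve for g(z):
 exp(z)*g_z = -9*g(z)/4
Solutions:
 g(z) = C1*exp(9*exp(-z)/4)


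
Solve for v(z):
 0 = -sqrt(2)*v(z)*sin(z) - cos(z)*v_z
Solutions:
 v(z) = C1*cos(z)^(sqrt(2))


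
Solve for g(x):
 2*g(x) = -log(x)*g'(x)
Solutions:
 g(x) = C1*exp(-2*li(x))


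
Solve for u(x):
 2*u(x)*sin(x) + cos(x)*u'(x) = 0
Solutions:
 u(x) = C1*cos(x)^2


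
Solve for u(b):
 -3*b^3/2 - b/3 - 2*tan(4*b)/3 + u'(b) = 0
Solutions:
 u(b) = C1 + 3*b^4/8 + b^2/6 - log(cos(4*b))/6


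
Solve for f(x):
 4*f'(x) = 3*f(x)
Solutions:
 f(x) = C1*exp(3*x/4)


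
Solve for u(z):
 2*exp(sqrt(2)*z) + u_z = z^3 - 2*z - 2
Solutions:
 u(z) = C1 + z^4/4 - z^2 - 2*z - sqrt(2)*exp(sqrt(2)*z)


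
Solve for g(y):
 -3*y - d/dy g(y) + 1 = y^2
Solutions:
 g(y) = C1 - y^3/3 - 3*y^2/2 + y


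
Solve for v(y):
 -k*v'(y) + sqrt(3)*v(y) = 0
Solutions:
 v(y) = C1*exp(sqrt(3)*y/k)


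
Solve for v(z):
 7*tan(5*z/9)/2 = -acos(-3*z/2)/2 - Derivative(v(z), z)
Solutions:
 v(z) = C1 - z*acos(-3*z/2)/2 - sqrt(4 - 9*z^2)/6 + 63*log(cos(5*z/9))/10


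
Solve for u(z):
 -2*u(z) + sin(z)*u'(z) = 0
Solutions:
 u(z) = C1*(cos(z) - 1)/(cos(z) + 1)


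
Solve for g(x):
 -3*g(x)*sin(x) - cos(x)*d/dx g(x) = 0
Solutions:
 g(x) = C1*cos(x)^3


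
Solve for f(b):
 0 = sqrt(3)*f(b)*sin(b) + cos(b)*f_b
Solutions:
 f(b) = C1*cos(b)^(sqrt(3))


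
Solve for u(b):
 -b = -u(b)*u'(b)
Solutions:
 u(b) = -sqrt(C1 + b^2)
 u(b) = sqrt(C1 + b^2)


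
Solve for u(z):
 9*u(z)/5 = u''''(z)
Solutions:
 u(z) = C1*exp(-sqrt(3)*5^(3/4)*z/5) + C2*exp(sqrt(3)*5^(3/4)*z/5) + C3*sin(sqrt(3)*5^(3/4)*z/5) + C4*cos(sqrt(3)*5^(3/4)*z/5)


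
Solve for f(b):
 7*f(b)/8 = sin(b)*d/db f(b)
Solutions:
 f(b) = C1*(cos(b) - 1)^(7/16)/(cos(b) + 1)^(7/16)


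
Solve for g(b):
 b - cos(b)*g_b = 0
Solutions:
 g(b) = C1 + Integral(b/cos(b), b)


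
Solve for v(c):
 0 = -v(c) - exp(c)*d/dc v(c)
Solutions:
 v(c) = C1*exp(exp(-c))


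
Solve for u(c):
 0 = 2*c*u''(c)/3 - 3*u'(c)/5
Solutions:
 u(c) = C1 + C2*c^(19/10)


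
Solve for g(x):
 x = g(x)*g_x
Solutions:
 g(x) = -sqrt(C1 + x^2)
 g(x) = sqrt(C1 + x^2)


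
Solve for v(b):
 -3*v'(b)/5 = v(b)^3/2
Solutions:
 v(b) = -sqrt(3)*sqrt(-1/(C1 - 5*b))
 v(b) = sqrt(3)*sqrt(-1/(C1 - 5*b))


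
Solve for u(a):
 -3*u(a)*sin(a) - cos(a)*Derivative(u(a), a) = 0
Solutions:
 u(a) = C1*cos(a)^3


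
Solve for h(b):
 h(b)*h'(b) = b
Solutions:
 h(b) = -sqrt(C1 + b^2)
 h(b) = sqrt(C1 + b^2)


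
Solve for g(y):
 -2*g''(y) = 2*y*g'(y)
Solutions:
 g(y) = C1 + C2*erf(sqrt(2)*y/2)


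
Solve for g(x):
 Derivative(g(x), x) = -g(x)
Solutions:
 g(x) = C1*exp(-x)


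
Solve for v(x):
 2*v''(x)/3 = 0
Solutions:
 v(x) = C1 + C2*x


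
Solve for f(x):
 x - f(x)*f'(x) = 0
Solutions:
 f(x) = -sqrt(C1 + x^2)
 f(x) = sqrt(C1 + x^2)


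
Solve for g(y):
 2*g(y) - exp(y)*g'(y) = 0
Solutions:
 g(y) = C1*exp(-2*exp(-y))


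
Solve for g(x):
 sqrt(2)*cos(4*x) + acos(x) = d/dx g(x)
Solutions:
 g(x) = C1 + x*acos(x) - sqrt(1 - x^2) + sqrt(2)*sin(4*x)/4


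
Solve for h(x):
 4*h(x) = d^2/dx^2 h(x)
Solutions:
 h(x) = C1*exp(-2*x) + C2*exp(2*x)


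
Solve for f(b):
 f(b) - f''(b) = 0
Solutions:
 f(b) = C1*exp(-b) + C2*exp(b)


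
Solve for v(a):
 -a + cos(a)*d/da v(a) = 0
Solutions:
 v(a) = C1 + Integral(a/cos(a), a)


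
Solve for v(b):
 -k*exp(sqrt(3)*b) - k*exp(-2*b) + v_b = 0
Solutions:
 v(b) = C1 + sqrt(3)*k*exp(sqrt(3)*b)/3 - k*exp(-2*b)/2


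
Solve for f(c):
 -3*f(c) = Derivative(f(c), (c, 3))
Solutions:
 f(c) = C3*exp(-3^(1/3)*c) + (C1*sin(3^(5/6)*c/2) + C2*cos(3^(5/6)*c/2))*exp(3^(1/3)*c/2)


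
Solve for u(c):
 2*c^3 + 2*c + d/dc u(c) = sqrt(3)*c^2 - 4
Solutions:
 u(c) = C1 - c^4/2 + sqrt(3)*c^3/3 - c^2 - 4*c


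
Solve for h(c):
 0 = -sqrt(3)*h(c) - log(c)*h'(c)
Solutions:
 h(c) = C1*exp(-sqrt(3)*li(c))


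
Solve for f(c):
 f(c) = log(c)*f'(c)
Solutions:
 f(c) = C1*exp(li(c))


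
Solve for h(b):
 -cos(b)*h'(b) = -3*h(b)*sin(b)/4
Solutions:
 h(b) = C1/cos(b)^(3/4)


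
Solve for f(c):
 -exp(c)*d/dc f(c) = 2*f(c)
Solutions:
 f(c) = C1*exp(2*exp(-c))


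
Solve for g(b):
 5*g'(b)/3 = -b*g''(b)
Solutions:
 g(b) = C1 + C2/b^(2/3)


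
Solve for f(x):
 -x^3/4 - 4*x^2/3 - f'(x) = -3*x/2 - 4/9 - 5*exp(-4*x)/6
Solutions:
 f(x) = C1 - x^4/16 - 4*x^3/9 + 3*x^2/4 + 4*x/9 - 5*exp(-4*x)/24


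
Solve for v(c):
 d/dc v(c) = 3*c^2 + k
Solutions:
 v(c) = C1 + c^3 + c*k


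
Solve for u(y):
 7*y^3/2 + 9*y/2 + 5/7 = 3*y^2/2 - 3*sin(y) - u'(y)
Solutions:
 u(y) = C1 - 7*y^4/8 + y^3/2 - 9*y^2/4 - 5*y/7 + 3*cos(y)


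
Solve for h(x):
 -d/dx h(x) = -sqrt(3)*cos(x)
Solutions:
 h(x) = C1 + sqrt(3)*sin(x)


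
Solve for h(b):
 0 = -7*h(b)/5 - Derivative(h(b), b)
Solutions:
 h(b) = C1*exp(-7*b/5)


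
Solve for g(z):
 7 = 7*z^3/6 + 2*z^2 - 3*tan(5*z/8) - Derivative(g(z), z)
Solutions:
 g(z) = C1 + 7*z^4/24 + 2*z^3/3 - 7*z + 24*log(cos(5*z/8))/5


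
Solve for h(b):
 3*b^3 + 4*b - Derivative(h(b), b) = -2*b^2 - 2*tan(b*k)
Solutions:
 h(b) = C1 + 3*b^4/4 + 2*b^3/3 + 2*b^2 + 2*Piecewise((-log(cos(b*k))/k, Ne(k, 0)), (0, True))


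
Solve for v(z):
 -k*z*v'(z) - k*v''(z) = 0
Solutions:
 v(z) = C1 + C2*erf(sqrt(2)*z/2)


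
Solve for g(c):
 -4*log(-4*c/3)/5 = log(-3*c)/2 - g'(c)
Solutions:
 g(c) = C1 + 13*c*log(-c)/10 + c*(-13 - 3*log(3) + 16*log(2))/10


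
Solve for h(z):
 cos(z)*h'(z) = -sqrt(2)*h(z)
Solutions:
 h(z) = C1*(sin(z) - 1)^(sqrt(2)/2)/(sin(z) + 1)^(sqrt(2)/2)


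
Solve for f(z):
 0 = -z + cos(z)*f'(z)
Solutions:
 f(z) = C1 + Integral(z/cos(z), z)


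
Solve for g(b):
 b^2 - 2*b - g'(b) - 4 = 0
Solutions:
 g(b) = C1 + b^3/3 - b^2 - 4*b


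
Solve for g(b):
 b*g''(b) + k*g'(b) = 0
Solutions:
 g(b) = C1 + b^(1 - re(k))*(C2*sin(log(b)*Abs(im(k))) + C3*cos(log(b)*im(k)))


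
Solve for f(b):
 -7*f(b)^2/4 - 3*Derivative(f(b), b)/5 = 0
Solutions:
 f(b) = 12/(C1 + 35*b)


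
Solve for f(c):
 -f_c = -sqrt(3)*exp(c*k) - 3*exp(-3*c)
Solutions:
 f(c) = C1 - exp(-3*c) + sqrt(3)*exp(c*k)/k


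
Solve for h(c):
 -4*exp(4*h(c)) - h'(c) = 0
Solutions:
 h(c) = log(-I*(1/(C1 + 16*c))^(1/4))
 h(c) = log(I*(1/(C1 + 16*c))^(1/4))
 h(c) = log(-(1/(C1 + 16*c))^(1/4))
 h(c) = log(1/(C1 + 16*c))/4


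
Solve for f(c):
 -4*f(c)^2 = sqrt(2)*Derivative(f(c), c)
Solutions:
 f(c) = 1/(C1 + 2*sqrt(2)*c)


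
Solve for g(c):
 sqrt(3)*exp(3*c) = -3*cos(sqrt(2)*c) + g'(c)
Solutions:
 g(c) = C1 + sqrt(3)*exp(3*c)/3 + 3*sqrt(2)*sin(sqrt(2)*c)/2


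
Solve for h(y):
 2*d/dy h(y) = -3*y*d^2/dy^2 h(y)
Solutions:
 h(y) = C1 + C2*y^(1/3)


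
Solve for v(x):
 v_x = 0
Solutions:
 v(x) = C1


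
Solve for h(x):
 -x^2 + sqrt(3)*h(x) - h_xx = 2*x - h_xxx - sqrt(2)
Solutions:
 h(x) = C1*exp(x*((-1 + sqrt(-4 + (-2 + 27*sqrt(3))^2)/2 + 27*sqrt(3)/2)^(-1/3) + 2 + (-1 + sqrt(-4 + (-2 + 27*sqrt(3))^2)/2 + 27*sqrt(3)/2)^(1/3))/6)*sin(sqrt(3)*x*(-(-1 + sqrt(-4 + (-2 + 27*sqrt(3))^2)/2 + 27*sqrt(3)/2)^(1/3) + (-1 + sqrt(-4 + (-2 + 27*sqrt(3))^2)/2 + 27*sqrt(3)/2)^(-1/3))/6) + C2*exp(x*((-1 + sqrt(-4 + (-2 + 27*sqrt(3))^2)/2 + 27*sqrt(3)/2)^(-1/3) + 2 + (-1 + sqrt(-4 + (-2 + 27*sqrt(3))^2)/2 + 27*sqrt(3)/2)^(1/3))/6)*cos(sqrt(3)*x*(-(-1 + sqrt(-4 + (-2 + 27*sqrt(3))^2)/2 + 27*sqrt(3)/2)^(1/3) + (-1 + sqrt(-4 + (-2 + 27*sqrt(3))^2)/2 + 27*sqrt(3)/2)^(-1/3))/6) + C3*exp(x*(-(-1 + sqrt(-4 + (-2 + 27*sqrt(3))^2)/2 + 27*sqrt(3)/2)^(1/3) - 1/(-1 + sqrt(-4 + (-2 + 27*sqrt(3))^2)/2 + 27*sqrt(3)/2)^(1/3) + 1)/3) + sqrt(3)*x^2/3 + 2*sqrt(3)*x/3 - sqrt(6)/3 + 2/3


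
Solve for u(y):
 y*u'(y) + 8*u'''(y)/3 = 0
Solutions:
 u(y) = C1 + Integral(C2*airyai(-3^(1/3)*y/2) + C3*airybi(-3^(1/3)*y/2), y)


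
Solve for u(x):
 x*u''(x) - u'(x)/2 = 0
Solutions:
 u(x) = C1 + C2*x^(3/2)


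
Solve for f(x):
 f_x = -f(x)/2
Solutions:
 f(x) = C1*exp(-x/2)


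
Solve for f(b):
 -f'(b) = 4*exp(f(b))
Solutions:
 f(b) = log(1/(C1 + 4*b))


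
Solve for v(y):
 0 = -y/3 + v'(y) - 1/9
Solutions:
 v(y) = C1 + y^2/6 + y/9


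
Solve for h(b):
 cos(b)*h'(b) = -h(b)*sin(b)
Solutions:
 h(b) = C1*cos(b)


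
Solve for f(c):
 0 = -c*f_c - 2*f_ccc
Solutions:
 f(c) = C1 + Integral(C2*airyai(-2^(2/3)*c/2) + C3*airybi(-2^(2/3)*c/2), c)


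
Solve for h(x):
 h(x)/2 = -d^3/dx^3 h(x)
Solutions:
 h(x) = C3*exp(-2^(2/3)*x/2) + (C1*sin(2^(2/3)*sqrt(3)*x/4) + C2*cos(2^(2/3)*sqrt(3)*x/4))*exp(2^(2/3)*x/4)


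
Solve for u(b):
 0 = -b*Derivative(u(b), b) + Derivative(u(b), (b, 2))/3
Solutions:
 u(b) = C1 + C2*erfi(sqrt(6)*b/2)


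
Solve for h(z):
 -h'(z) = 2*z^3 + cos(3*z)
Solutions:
 h(z) = C1 - z^4/2 - sin(3*z)/3


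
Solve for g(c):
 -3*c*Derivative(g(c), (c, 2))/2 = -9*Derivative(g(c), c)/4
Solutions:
 g(c) = C1 + C2*c^(5/2)


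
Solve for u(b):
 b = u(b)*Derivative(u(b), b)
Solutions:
 u(b) = -sqrt(C1 + b^2)
 u(b) = sqrt(C1 + b^2)


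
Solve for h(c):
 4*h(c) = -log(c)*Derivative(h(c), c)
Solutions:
 h(c) = C1*exp(-4*li(c))


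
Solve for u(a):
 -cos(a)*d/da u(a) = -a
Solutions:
 u(a) = C1 + Integral(a/cos(a), a)


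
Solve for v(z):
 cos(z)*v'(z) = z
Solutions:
 v(z) = C1 + Integral(z/cos(z), z)


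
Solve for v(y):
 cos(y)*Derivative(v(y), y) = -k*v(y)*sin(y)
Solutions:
 v(y) = C1*exp(k*log(cos(y)))


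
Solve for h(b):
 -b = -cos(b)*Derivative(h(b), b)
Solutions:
 h(b) = C1 + Integral(b/cos(b), b)


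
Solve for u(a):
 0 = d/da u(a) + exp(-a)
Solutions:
 u(a) = C1 + exp(-a)


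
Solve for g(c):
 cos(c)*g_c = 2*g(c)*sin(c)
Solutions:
 g(c) = C1/cos(c)^2


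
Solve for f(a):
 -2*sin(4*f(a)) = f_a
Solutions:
 f(a) = -acos((-C1 - exp(16*a))/(C1 - exp(16*a)))/4 + pi/2
 f(a) = acos((-C1 - exp(16*a))/(C1 - exp(16*a)))/4


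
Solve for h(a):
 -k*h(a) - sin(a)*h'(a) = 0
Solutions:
 h(a) = C1*exp(k*(-log(cos(a) - 1) + log(cos(a) + 1))/2)


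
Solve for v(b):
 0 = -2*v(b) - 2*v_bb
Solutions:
 v(b) = C1*sin(b) + C2*cos(b)


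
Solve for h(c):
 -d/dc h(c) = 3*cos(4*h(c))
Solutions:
 h(c) = -asin((C1 + exp(24*c))/(C1 - exp(24*c)))/4 + pi/4
 h(c) = asin((C1 + exp(24*c))/(C1 - exp(24*c)))/4


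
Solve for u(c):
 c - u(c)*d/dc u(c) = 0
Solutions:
 u(c) = -sqrt(C1 + c^2)
 u(c) = sqrt(C1 + c^2)


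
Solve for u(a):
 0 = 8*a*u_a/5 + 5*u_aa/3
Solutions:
 u(a) = C1 + C2*erf(2*sqrt(3)*a/5)


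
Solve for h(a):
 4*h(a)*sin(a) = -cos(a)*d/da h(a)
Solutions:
 h(a) = C1*cos(a)^4


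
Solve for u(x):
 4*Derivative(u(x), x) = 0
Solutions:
 u(x) = C1


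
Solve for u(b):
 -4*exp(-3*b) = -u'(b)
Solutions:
 u(b) = C1 - 4*exp(-3*b)/3


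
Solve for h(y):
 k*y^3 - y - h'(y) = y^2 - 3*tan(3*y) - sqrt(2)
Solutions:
 h(y) = C1 + k*y^4/4 - y^3/3 - y^2/2 + sqrt(2)*y - log(cos(3*y))


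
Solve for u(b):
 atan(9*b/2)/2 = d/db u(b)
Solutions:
 u(b) = C1 + b*atan(9*b/2)/2 - log(81*b^2 + 4)/18


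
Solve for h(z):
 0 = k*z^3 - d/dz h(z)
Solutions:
 h(z) = C1 + k*z^4/4


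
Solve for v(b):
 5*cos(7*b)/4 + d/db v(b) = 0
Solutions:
 v(b) = C1 - 5*sin(7*b)/28


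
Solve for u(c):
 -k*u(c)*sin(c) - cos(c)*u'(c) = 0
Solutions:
 u(c) = C1*exp(k*log(cos(c)))


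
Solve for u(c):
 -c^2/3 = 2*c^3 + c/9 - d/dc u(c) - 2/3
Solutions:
 u(c) = C1 + c^4/2 + c^3/9 + c^2/18 - 2*c/3


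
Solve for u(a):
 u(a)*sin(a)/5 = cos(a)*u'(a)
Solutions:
 u(a) = C1/cos(a)^(1/5)


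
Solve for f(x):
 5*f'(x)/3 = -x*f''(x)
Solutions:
 f(x) = C1 + C2/x^(2/3)


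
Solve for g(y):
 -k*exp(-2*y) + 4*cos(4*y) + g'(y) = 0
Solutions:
 g(y) = C1 - k*exp(-2*y)/2 - sin(4*y)


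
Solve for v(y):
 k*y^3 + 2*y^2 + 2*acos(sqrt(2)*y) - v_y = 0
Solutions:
 v(y) = C1 + k*y^4/4 + 2*y^3/3 + 2*y*acos(sqrt(2)*y) - sqrt(2)*sqrt(1 - 2*y^2)


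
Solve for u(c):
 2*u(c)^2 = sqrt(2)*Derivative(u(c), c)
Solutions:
 u(c) = -1/(C1 + sqrt(2)*c)


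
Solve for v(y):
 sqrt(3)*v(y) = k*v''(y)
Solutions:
 v(y) = C1*exp(-3^(1/4)*y*sqrt(1/k)) + C2*exp(3^(1/4)*y*sqrt(1/k))


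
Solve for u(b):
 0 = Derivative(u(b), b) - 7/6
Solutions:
 u(b) = C1 + 7*b/6


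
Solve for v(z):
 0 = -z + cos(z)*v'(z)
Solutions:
 v(z) = C1 + Integral(z/cos(z), z)


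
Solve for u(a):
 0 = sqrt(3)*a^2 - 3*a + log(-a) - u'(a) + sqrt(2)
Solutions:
 u(a) = C1 + sqrt(3)*a^3/3 - 3*a^2/2 + a*log(-a) + a*(-1 + sqrt(2))


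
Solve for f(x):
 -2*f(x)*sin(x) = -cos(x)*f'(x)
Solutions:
 f(x) = C1/cos(x)^2


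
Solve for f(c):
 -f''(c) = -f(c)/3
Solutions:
 f(c) = C1*exp(-sqrt(3)*c/3) + C2*exp(sqrt(3)*c/3)


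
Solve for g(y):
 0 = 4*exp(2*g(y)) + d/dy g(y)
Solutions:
 g(y) = log(-sqrt(-1/(C1 - 4*y))) - log(2)/2
 g(y) = log(-1/(C1 - 4*y))/2 - log(2)/2


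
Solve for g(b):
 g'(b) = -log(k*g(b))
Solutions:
 li(k*g(b))/k = C1 - b


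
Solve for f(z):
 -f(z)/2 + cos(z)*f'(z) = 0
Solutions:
 f(z) = C1*(sin(z) + 1)^(1/4)/(sin(z) - 1)^(1/4)


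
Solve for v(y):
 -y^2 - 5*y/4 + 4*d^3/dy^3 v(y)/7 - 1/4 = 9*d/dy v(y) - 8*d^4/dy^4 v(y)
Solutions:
 v(y) = C1 + C2*exp(-y*(2*2^(1/3)/(63*sqrt(1750245) + 83347)^(1/3) + 4 + 2^(2/3)*(63*sqrt(1750245) + 83347)^(1/3))/168)*sin(2^(1/3)*sqrt(3)*y*(-2^(1/3)*(63*sqrt(1750245) + 83347)^(1/3) + 2/(63*sqrt(1750245) + 83347)^(1/3))/168) + C3*exp(-y*(2*2^(1/3)/(63*sqrt(1750245) + 83347)^(1/3) + 4 + 2^(2/3)*(63*sqrt(1750245) + 83347)^(1/3))/168)*cos(2^(1/3)*sqrt(3)*y*(-2^(1/3)*(63*sqrt(1750245) + 83347)^(1/3) + 2/(63*sqrt(1750245) + 83347)^(1/3))/168) + C4*exp(y*(-2 + 2*2^(1/3)/(63*sqrt(1750245) + 83347)^(1/3) + 2^(2/3)*(63*sqrt(1750245) + 83347)^(1/3))/84) - y^3/27 - 5*y^2/72 - 95*y/2268


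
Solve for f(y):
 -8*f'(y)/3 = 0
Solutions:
 f(y) = C1


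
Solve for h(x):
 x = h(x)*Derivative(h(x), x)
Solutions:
 h(x) = -sqrt(C1 + x^2)
 h(x) = sqrt(C1 + x^2)


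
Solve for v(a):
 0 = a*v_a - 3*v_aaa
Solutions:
 v(a) = C1 + Integral(C2*airyai(3^(2/3)*a/3) + C3*airybi(3^(2/3)*a/3), a)


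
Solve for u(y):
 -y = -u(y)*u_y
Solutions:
 u(y) = -sqrt(C1 + y^2)
 u(y) = sqrt(C1 + y^2)


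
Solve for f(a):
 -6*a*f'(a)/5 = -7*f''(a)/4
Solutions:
 f(a) = C1 + C2*erfi(2*sqrt(105)*a/35)


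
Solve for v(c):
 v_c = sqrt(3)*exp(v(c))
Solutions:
 v(c) = log(-1/(C1 + sqrt(3)*c))


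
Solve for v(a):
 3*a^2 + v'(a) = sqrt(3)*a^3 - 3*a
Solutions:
 v(a) = C1 + sqrt(3)*a^4/4 - a^3 - 3*a^2/2


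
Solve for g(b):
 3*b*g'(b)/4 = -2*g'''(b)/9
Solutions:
 g(b) = C1 + Integral(C2*airyai(-3*b/2) + C3*airybi(-3*b/2), b)


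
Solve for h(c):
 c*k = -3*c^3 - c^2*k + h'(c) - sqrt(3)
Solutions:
 h(c) = C1 + 3*c^4/4 + c^3*k/3 + c^2*k/2 + sqrt(3)*c


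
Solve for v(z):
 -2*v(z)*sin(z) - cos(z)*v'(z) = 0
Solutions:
 v(z) = C1*cos(z)^2


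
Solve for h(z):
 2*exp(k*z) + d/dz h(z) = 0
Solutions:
 h(z) = C1 - 2*exp(k*z)/k


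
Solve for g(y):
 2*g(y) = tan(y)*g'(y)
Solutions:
 g(y) = C1*sin(y)^2


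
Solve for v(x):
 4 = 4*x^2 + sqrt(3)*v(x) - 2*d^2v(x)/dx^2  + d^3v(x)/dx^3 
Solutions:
 v(x) = C1*exp(x*(4/(-8 + sqrt(-256 + (-16 + 27*sqrt(3))^2)/2 + 27*sqrt(3)/2)^(1/3) + (-8 + sqrt(-256 + (-16 + 27*sqrt(3))^2)/2 + 27*sqrt(3)/2)^(1/3) + 4)/6)*sin(sqrt(3)*x*(-(-8 + sqrt(-256 + (-16 + 27*sqrt(3))^2)/2 + 27*sqrt(3)/2)^(1/3) + 4/(-8 + sqrt(-256 + (-16 + 27*sqrt(3))^2)/2 + 27*sqrt(3)/2)^(1/3))/6) + C2*exp(x*(4/(-8 + sqrt(-256 + (-16 + 27*sqrt(3))^2)/2 + 27*sqrt(3)/2)^(1/3) + (-8 + sqrt(-256 + (-16 + 27*sqrt(3))^2)/2 + 27*sqrt(3)/2)^(1/3) + 4)/6)*cos(sqrt(3)*x*(-(-8 + sqrt(-256 + (-16 + 27*sqrt(3))^2)/2 + 27*sqrt(3)/2)^(1/3) + 4/(-8 + sqrt(-256 + (-16 + 27*sqrt(3))^2)/2 + 27*sqrt(3)/2)^(1/3))/6) + C3*exp(x*(-(-8 + sqrt(-256 + (-16 + 27*sqrt(3))^2)/2 + 27*sqrt(3)/2)^(1/3) - 4/(-8 + sqrt(-256 + (-16 + 27*sqrt(3))^2)/2 + 27*sqrt(3)/2)^(1/3) + 2)/3) - 4*sqrt(3)*x^2/3 - 16/3 + 4*sqrt(3)/3


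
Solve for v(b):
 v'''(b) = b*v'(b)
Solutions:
 v(b) = C1 + Integral(C2*airyai(b) + C3*airybi(b), b)


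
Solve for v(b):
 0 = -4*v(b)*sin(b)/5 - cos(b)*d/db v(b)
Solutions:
 v(b) = C1*cos(b)^(4/5)


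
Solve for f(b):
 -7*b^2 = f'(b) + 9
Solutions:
 f(b) = C1 - 7*b^3/3 - 9*b


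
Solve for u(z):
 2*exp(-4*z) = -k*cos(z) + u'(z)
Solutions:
 u(z) = C1 + k*sin(z) - exp(-4*z)/2


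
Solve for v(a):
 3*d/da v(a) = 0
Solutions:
 v(a) = C1


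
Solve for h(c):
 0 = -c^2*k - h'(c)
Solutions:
 h(c) = C1 - c^3*k/3


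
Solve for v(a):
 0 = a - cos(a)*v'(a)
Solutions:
 v(a) = C1 + Integral(a/cos(a), a)


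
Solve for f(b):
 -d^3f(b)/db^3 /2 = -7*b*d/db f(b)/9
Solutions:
 f(b) = C1 + Integral(C2*airyai(42^(1/3)*b/3) + C3*airybi(42^(1/3)*b/3), b)


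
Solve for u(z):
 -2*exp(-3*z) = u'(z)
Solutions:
 u(z) = C1 + 2*exp(-3*z)/3


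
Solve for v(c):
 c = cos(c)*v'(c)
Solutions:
 v(c) = C1 + Integral(c/cos(c), c)


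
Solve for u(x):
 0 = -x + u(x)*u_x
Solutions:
 u(x) = -sqrt(C1 + x^2)
 u(x) = sqrt(C1 + x^2)


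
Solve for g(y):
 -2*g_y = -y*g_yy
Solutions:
 g(y) = C1 + C2*y^3


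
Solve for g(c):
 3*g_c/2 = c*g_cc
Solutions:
 g(c) = C1 + C2*c^(5/2)


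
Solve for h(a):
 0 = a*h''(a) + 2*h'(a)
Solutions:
 h(a) = C1 + C2/a


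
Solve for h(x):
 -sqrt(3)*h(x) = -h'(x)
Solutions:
 h(x) = C1*exp(sqrt(3)*x)


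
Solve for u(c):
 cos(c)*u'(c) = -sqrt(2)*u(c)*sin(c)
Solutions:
 u(c) = C1*cos(c)^(sqrt(2))


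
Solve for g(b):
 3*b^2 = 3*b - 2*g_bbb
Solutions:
 g(b) = C1 + C2*b + C3*b^2 - b^5/40 + b^4/16


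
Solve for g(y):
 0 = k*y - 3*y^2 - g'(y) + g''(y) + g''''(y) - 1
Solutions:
 g(y) = C1 + C2*exp(-y*(-2*18^(1/3)/(9 + sqrt(93))^(1/3) + 12^(1/3)*(9 + sqrt(93))^(1/3))/12)*sin(2^(1/3)*3^(1/6)*y*(6/(9 + sqrt(93))^(1/3) + 2^(1/3)*3^(2/3)*(9 + sqrt(93))^(1/3))/12) + C3*exp(-y*(-2*18^(1/3)/(9 + sqrt(93))^(1/3) + 12^(1/3)*(9 + sqrt(93))^(1/3))/12)*cos(2^(1/3)*3^(1/6)*y*(6/(9 + sqrt(93))^(1/3) + 2^(1/3)*3^(2/3)*(9 + sqrt(93))^(1/3))/12) + C4*exp(y*(-2*18^(1/3)/(9 + sqrt(93))^(1/3) + 12^(1/3)*(9 + sqrt(93))^(1/3))/6) + k*y^2/2 + k*y - y^3 - 3*y^2 - 7*y


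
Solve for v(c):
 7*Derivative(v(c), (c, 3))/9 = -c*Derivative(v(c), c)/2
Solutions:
 v(c) = C1 + Integral(C2*airyai(-42^(2/3)*c/14) + C3*airybi(-42^(2/3)*c/14), c)


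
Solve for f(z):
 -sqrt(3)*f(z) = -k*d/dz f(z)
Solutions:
 f(z) = C1*exp(sqrt(3)*z/k)


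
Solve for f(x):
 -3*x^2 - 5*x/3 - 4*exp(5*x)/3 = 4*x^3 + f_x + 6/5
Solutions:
 f(x) = C1 - x^4 - x^3 - 5*x^2/6 - 6*x/5 - 4*exp(5*x)/15


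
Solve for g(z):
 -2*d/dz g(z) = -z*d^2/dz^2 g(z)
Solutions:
 g(z) = C1 + C2*z^3


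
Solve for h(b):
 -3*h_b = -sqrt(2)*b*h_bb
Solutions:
 h(b) = C1 + C2*b^(1 + 3*sqrt(2)/2)


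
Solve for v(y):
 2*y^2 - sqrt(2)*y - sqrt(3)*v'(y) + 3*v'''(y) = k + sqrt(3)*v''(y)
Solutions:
 v(y) = C1 + C2*exp(sqrt(3)*y*(1 - sqrt(1 + 4*sqrt(3)))/6) + C3*exp(sqrt(3)*y*(1 + sqrt(1 + 4*sqrt(3)))/6) - sqrt(3)*k*y/3 + 2*sqrt(3)*y^3/9 - 2*sqrt(3)*y^2/3 - sqrt(6)*y^2/6 + sqrt(6)*y/3 + 4*sqrt(3)*y/3 + 4*y


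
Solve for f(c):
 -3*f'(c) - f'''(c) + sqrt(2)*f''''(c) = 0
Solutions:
 f(c) = C1 + C2*exp(c*(-2^(1/3)*(9*sqrt(166) + 82*sqrt(2))^(1/3) - 2^(2/3)/(9*sqrt(166) + 82*sqrt(2))^(1/3) + 2*sqrt(2))/12)*sin(2^(1/3)*sqrt(3)*c*(-(9*sqrt(166) + 82*sqrt(2))^(1/3) + 2^(1/3)/(9*sqrt(166) + 82*sqrt(2))^(1/3))/12) + C3*exp(c*(-2^(1/3)*(9*sqrt(166) + 82*sqrt(2))^(1/3) - 2^(2/3)/(9*sqrt(166) + 82*sqrt(2))^(1/3) + 2*sqrt(2))/12)*cos(2^(1/3)*sqrt(3)*c*(-(9*sqrt(166) + 82*sqrt(2))^(1/3) + 2^(1/3)/(9*sqrt(166) + 82*sqrt(2))^(1/3))/12) + C4*exp(c*(2^(2/3)/(9*sqrt(166) + 82*sqrt(2))^(1/3) + sqrt(2) + 2^(1/3)*(9*sqrt(166) + 82*sqrt(2))^(1/3))/6)


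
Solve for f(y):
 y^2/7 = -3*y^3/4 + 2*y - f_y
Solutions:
 f(y) = C1 - 3*y^4/16 - y^3/21 + y^2


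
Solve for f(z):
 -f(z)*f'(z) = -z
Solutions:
 f(z) = -sqrt(C1 + z^2)
 f(z) = sqrt(C1 + z^2)


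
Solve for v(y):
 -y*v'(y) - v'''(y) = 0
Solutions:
 v(y) = C1 + Integral(C2*airyai(-y) + C3*airybi(-y), y)


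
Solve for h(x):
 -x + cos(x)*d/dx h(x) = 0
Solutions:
 h(x) = C1 + Integral(x/cos(x), x)


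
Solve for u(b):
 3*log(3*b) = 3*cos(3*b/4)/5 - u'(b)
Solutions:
 u(b) = C1 - 3*b*log(b) - 3*b*log(3) + 3*b + 4*sin(3*b/4)/5


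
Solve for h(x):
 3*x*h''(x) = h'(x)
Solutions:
 h(x) = C1 + C2*x^(4/3)


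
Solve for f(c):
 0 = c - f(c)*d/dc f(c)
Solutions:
 f(c) = -sqrt(C1 + c^2)
 f(c) = sqrt(C1 + c^2)


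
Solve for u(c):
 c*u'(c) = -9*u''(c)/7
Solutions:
 u(c) = C1 + C2*erf(sqrt(14)*c/6)
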